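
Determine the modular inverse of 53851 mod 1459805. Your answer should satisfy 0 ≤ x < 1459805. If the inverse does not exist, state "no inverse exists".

Extended Euclidean algorithm:
1459805 = 27·53851 + 5828
53851 = 9·5828 + 1399
5828 = 4·1399 + 232
1399 = 6·232 + 7
232 = 33·7 + 1
7 = 7·1 + 0
Since gcd(53851, 1459805) = 1, back-substitute to write 1 as a combination:
1 = 232 − 33·7
1 = −33·1399 + 199·232
1 = 199·5828 − 829·1399
1 = −829·53851 + 7660·5828
1 = 7660·1459805 − 207649·53851
Thus 53851·(-207649) ≡ 1 (mod 1459805); reducing, -207649 mod 1459805 = 1252156.

1252156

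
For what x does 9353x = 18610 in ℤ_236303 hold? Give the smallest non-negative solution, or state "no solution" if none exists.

38910

First find gcd(9353, 236303):
236303 = 25*9353 + 2478
9353 = 3*2478 + 1919
2478 = 1*1919 + 559
1919 = 3*559 + 242
559 = 2*242 + 75
242 = 3*75 + 17
75 = 4*17 + 7
17 = 2*7 + 3
7 = 2*3 + 1
3 = 3*1 + 0
gcd = 1, so a unique solution mod 236303 exists.
Back-substitute for the Bézout coefficients:
1 = 7 − 2·3
1 = −2·17 + 5·7
1 = 5·75 − 22·17
1 = −22·242 + 71·75
1 = 71·559 − 164·242
1 = −164·1919 + 563·559
1 = 563·2478 − 727·1919
1 = −727·9353 + 2744·2478
1 = 2744·236303 − 69327·9353
So 9353·(-69327) ≡ 1 (mod 236303), giving 9353⁻¹ ≡ 166976.
x ≡ 9353⁻¹·18610 ≡ 166976·18610 ≡ 38910 (mod 236303).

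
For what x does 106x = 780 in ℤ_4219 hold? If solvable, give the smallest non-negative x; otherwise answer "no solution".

883

First find gcd(106, 4219):
4219 = 39·106 + 85
106 = 1·85 + 21
85 = 4·21 + 1
21 = 21·1 + 0
gcd = 1, so a unique solution mod 4219 exists.
Back-substitute for the Bézout coefficients:
1 = 85 − 4·21
1 = −4·106 + 5·85
1 = 5·4219 − 199·106
So 106·(-199) ≡ 1 (mod 4219), giving 106⁻¹ ≡ 4020.
x ≡ 106⁻¹·780 ≡ 4020·780 ≡ 883 (mod 4219).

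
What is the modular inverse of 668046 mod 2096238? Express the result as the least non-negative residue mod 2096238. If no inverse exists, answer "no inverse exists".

Euclidean algorithm on 2096238, 668046:
2096238 = 3×668046 + 92100
668046 = 7×92100 + 23346
92100 = 3×23346 + 22062
23346 = 1×22062 + 1284
22062 = 17×1284 + 234
1284 = 5×234 + 114
234 = 2×114 + 6
114 = 19×6 + 0
Since gcd = 6 > 1, 668046 is not a unit mod 2096238.

no inverse exists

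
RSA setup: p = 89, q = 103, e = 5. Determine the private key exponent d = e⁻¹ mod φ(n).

7181

φ(n) = (p−1)(q−1) = 88·102 = 8976.
Need d with 5·d ≡ 1 (mod 8976). Apply the extended Euclidean algorithm:
8976 = 1795×5 + 1
5 = 5×1 + 0
Back-substitute:
1 = 8976 − 1795·5
So 5·(-1795) ≡ 1 (mod 8976), hence d ≡ -1795 ≡ 7181 (mod 8976).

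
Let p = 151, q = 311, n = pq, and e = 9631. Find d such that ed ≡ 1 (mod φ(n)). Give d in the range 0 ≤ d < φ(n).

φ(n) = (p−1)(q−1) = 150·310 = 46500.
Need d with 9631·d ≡ 1 (mod 46500). Apply the extended Euclidean algorithm:
46500 = 4*9631 + 7976
9631 = 1*7976 + 1655
7976 = 4*1655 + 1356
1655 = 1*1356 + 299
1356 = 4*299 + 160
299 = 1*160 + 139
160 = 1*139 + 21
139 = 6*21 + 13
21 = 1*13 + 8
13 = 1*8 + 5
8 = 1*5 + 3
5 = 1*3 + 2
3 = 1*2 + 1
2 = 2*1 + 0
Back-substitute:
1 = 3 − 2
1 = −5 + 2·3
1 = 2·8 − 3·5
1 = −3·13 + 5·8
1 = 5·21 − 8·13
1 = −8·139 + 53·21
1 = 53·160 − 61·139
1 = −61·299 + 114·160
1 = 114·1356 − 517·299
1 = −517·1655 + 631·1356
1 = 631·7976 − 3041·1655
1 = −3041·9631 + 3672·7976
1 = 3672·46500 − 17729·9631
So 9631·(-17729) ≡ 1 (mod 46500), hence d ≡ -17729 ≡ 28771 (mod 46500).

28771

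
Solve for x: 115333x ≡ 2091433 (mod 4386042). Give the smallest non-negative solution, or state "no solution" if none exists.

First find gcd(115333, 4386042):
4386042 = 38·115333 + 3388
115333 = 34·3388 + 141
3388 = 24·141 + 4
141 = 35·4 + 1
4 = 4·1 + 0
gcd = 1, so a unique solution mod 4386042 exists.
Back-substitute for the Bézout coefficients:
1 = 141 − 35·4
1 = −35·3388 + 841·141
1 = 841·115333 − 28629·3388
1 = −28629·4386042 + 1088743·115333
So 115333·(1088743) ≡ 1 (mod 4386042), giving 115333⁻¹ ≡ 1088743.
x ≡ 115333⁻¹·2091433 ≡ 1088743·2091433 ≡ 1790251 (mod 4386042).

1790251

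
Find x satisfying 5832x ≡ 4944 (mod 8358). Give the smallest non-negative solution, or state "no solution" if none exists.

First find gcd(5832, 8358):
8358 = 1*5832 + 2526
5832 = 2*2526 + 780
2526 = 3*780 + 186
780 = 4*186 + 36
186 = 5*36 + 6
36 = 6*6 + 0
gcd = 6 and 6 | 4944, so solutions exist. Divide through by 6: 972x ≡ 824 (mod 1393).
Now find 972⁻¹ mod 1393:
1393 = 1·972 + 421
972 = 2·421 + 130
421 = 3·130 + 31
130 = 4·31 + 6
31 = 5·6 + 1
6 = 6·1 + 0
Back-substitute:
1 = 31 − 5·6
1 = −5·130 + 21·31
1 = 21·421 − 68·130
1 = −68·972 + 157·421
1 = 157·1393 − 225·972
So 972·(-225) ≡ 1 (mod 1393), i.e. 972⁻¹ ≡ 1168.
Then x ≡ 1168·824 ≡ 1262 (mod 1393); the smallest non-negative solution is x = 1262.

1262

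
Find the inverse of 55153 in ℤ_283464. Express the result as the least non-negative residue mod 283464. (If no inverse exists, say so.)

Apply the Euclidean algorithm to 283464 and 55153:
283464 = 5*55153 + 7699
55153 = 7*7699 + 1260
7699 = 6*1260 + 139
1260 = 9*139 + 9
139 = 15*9 + 4
9 = 2*4 + 1
4 = 4*1 + 0
Since gcd(55153, 283464) = 1, back-substitute to write 1 as a combination:
1 = 9 − 2·4
1 = −2·139 + 31·9
1 = 31·1260 − 281·139
1 = −281·7699 + 1717·1260
1 = 1717·55153 − 12300·7699
1 = −12300·283464 + 63217·55153
So 55153·63217 ≡ 1 (mod 283464).

63217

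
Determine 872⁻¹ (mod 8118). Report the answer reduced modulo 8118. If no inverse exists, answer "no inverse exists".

Compute gcd(872, 8118):
8118 = 9*872 + 270
872 = 3*270 + 62
270 = 4*62 + 22
62 = 2*22 + 18
22 = 1*18 + 4
18 = 4*4 + 2
4 = 2*2 + 0
The gcd is 2, not 1, hence no inverse exists.

no inverse exists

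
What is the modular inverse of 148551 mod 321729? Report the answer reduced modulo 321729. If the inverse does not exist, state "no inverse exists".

Compute gcd(148551, 321729):
321729 = 2*148551 + 24627
148551 = 6*24627 + 789
24627 = 31*789 + 168
789 = 4*168 + 117
168 = 1*117 + 51
117 = 2*51 + 15
51 = 3*15 + 6
15 = 2*6 + 3
6 = 2*3 + 0
Since gcd = 3 > 1, 148551 is not a unit mod 321729.

no inverse exists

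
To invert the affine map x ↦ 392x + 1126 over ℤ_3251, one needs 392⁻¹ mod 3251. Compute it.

2629

Extended Euclidean algorithm:
3251 = 8·392 + 115
392 = 3·115 + 47
115 = 2·47 + 21
47 = 2·21 + 5
21 = 4·5 + 1
5 = 5·1 + 0
gcd = 1, so the inverse exists. Back-substitute:
1 = 21 − 4·5
1 = −4·47 + 9·21
1 = 9·115 − 22·47
1 = −22·392 + 75·115
1 = 75·3251 − 622·392
Hence 392⁻¹ ≡ -622 ≡ 2629 (mod 3251).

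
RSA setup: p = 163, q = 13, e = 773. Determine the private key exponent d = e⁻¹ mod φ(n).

845

φ(n) = (p−1)(q−1) = 162·12 = 1944.
Need d with 773·d ≡ 1 (mod 1944). Apply the extended Euclidean algorithm:
1944 = 2×773 + 398
773 = 1×398 + 375
398 = 1×375 + 23
375 = 16×23 + 7
23 = 3×7 + 2
7 = 3×2 + 1
2 = 2×1 + 0
Back-substitute:
1 = 7 − 3·2
1 = −3·23 + 10·7
1 = 10·375 − 163·23
1 = −163·398 + 173·375
1 = 173·773 − 336·398
1 = −336·1944 + 845·773
So 773·845 ≡ 1 (mod 1944), hence d = 845.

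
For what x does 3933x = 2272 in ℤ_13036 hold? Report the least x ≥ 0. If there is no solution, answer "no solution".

First find gcd(3933, 13036):
13036 = 3×3933 + 1237
3933 = 3×1237 + 222
1237 = 5×222 + 127
222 = 1×127 + 95
127 = 1×95 + 32
95 = 2×32 + 31
32 = 1×31 + 1
31 = 31×1 + 0
gcd = 1, so a unique solution mod 13036 exists.
Back-substitute for the Bézout coefficients:
1 = 32 − 31
1 = −95 + 3·32
1 = 3·127 − 4·95
1 = −4·222 + 7·127
1 = 7·1237 − 39·222
1 = −39·3933 + 124·1237
1 = 124·13036 − 411·3933
So 3933·(-411) ≡ 1 (mod 13036), giving 3933⁻¹ ≡ 12625.
x ≡ 3933⁻¹·2272 ≡ 12625·2272 ≡ 4800 (mod 13036).

4800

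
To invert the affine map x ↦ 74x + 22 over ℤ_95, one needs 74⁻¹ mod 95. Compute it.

9

gcd(95, 74) by repeated division:
95 = 1*74 + 21
74 = 3*21 + 11
21 = 1*11 + 10
11 = 1*10 + 1
10 = 10*1 + 0
The gcd is 1. Working backward:
1 = 11 − 10
1 = −21 + 2·11
1 = 2·74 − 7·21
1 = −7·95 + 9·74
So 74·9 ≡ 1 (mod 95).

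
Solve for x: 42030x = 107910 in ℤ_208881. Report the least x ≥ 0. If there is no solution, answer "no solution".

1742

First find gcd(42030, 208881):
208881 = 4·42030 + 40761
42030 = 1·40761 + 1269
40761 = 32·1269 + 153
1269 = 8·153 + 45
153 = 3·45 + 18
45 = 2·18 + 9
18 = 2·9 + 0
gcd = 9 and 9 | 107910, so solutions exist. Divide through by 9: 4670x ≡ 11990 (mod 23209).
Now find 4670⁻¹ mod 23209:
23209 = 4·4670 + 4529
4670 = 1·4529 + 141
4529 = 32·141 + 17
141 = 8·17 + 5
17 = 3·5 + 2
5 = 2·2 + 1
2 = 2·1 + 0
Back-substitute:
1 = 5 − 2·2
1 = −2·17 + 7·5
1 = 7·141 − 58·17
1 = −58·4529 + 1863·141
1 = 1863·4670 − 1921·4529
1 = −1921·23209 + 9547·4670
So 4670⁻¹ ≡ 9547 (mod 23209).
Then x ≡ 9547·11990 ≡ 1742 (mod 23209); the smallest non-negative solution is x = 1742.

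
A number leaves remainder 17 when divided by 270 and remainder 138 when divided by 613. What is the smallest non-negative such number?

Write x = 17 + 270·k. Then 270·k ≡ 138 − 17 ≡ 121 (mod 613).
Need 270⁻¹ mod 613. Extended Euclid on (613, 270):
613 = 2×270 + 73
270 = 3×73 + 51
73 = 1×51 + 22
51 = 2×22 + 7
22 = 3×7 + 1
7 = 7×1 + 0
Back-substitute:
1 = 22 − 3·7
1 = −3·51 + 7·22
1 = 7·73 − 10·51
1 = −10·270 + 37·73
1 = 37·613 − 84·270
270⁻¹ ≡ 529 (mod 613), so k ≡ 529·121 ≡ 257 (mod 613).
x = 17 + 270·257 = 69407.

69407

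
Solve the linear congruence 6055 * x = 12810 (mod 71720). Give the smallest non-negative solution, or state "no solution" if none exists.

4894

First find gcd(6055, 71720):
71720 = 11*6055 + 5115
6055 = 1*5115 + 940
5115 = 5*940 + 415
940 = 2*415 + 110
415 = 3*110 + 85
110 = 1*85 + 25
85 = 3*25 + 10
25 = 2*10 + 5
10 = 2*5 + 0
gcd = 5 and 5 | 12810, so solutions exist. Divide through by 5: 1211x ≡ 2562 (mod 14344).
Now find 1211⁻¹ mod 14344:
14344 = 11×1211 + 1023
1211 = 1×1023 + 188
1023 = 5×188 + 83
188 = 2×83 + 22
83 = 3×22 + 17
22 = 1×17 + 5
17 = 3×5 + 2
5 = 2×2 + 1
2 = 2×1 + 0
Back-substitute:
1 = 5 − 2·2
1 = −2·17 + 7·5
1 = 7·22 − 9·17
1 = −9·83 + 34·22
1 = 34·188 − 77·83
1 = −77·1023 + 419·188
1 = 419·1211 − 496·1023
1 = −496·14344 + 5875·1211
So 1211⁻¹ ≡ 5875 (mod 14344).
Then x ≡ 5875·2562 ≡ 4894 (mod 14344); the smallest non-negative solution is x = 4894.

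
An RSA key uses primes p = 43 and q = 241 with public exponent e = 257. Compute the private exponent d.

φ(n) = (p−1)(q−1) = 42·240 = 10080.
Need d with 257·d ≡ 1 (mod 10080). Apply the extended Euclidean algorithm:
10080 = 39×257 + 57
257 = 4×57 + 29
57 = 1×29 + 28
29 = 1×28 + 1
28 = 28×1 + 0
Back-substitute:
1 = 29 − 28
1 = −57 + 2·29
1 = 2·257 − 9·57
1 = −9·10080 + 353·257
So 257·353 ≡ 1 (mod 10080), hence d = 353.

353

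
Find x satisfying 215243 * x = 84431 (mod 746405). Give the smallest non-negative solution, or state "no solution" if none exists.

222927

First find gcd(215243, 746405):
746405 = 3×215243 + 100676
215243 = 2×100676 + 13891
100676 = 7×13891 + 3439
13891 = 4×3439 + 135
3439 = 25×135 + 64
135 = 2×64 + 7
64 = 9×7 + 1
7 = 7×1 + 0
gcd = 1, so a unique solution mod 746405 exists.
Back-substitute for the Bézout coefficients:
1 = 64 − 9·7
1 = −9·135 + 19·64
1 = 19·3439 − 484·135
1 = −484·13891 + 1955·3439
1 = 1955·100676 − 14169·13891
1 = −14169·215243 + 30293·100676
1 = 30293·746405 − 105048·215243
So 215243·(-105048) ≡ 1 (mod 746405), giving 215243⁻¹ ≡ 641357.
x ≡ 215243⁻¹·84431 ≡ 641357·84431 ≡ 222927 (mod 746405).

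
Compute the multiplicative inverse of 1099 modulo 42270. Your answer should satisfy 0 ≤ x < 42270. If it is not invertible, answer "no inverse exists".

29539

Extended Euclidean algorithm:
42270 = 38*1099 + 508
1099 = 2*508 + 83
508 = 6*83 + 10
83 = 8*10 + 3
10 = 3*3 + 1
3 = 3*1 + 0
gcd = 1, so the inverse exists. Back-substitute:
1 = 10 − 3·3
1 = −3·83 + 25·10
1 = 25·508 − 153·83
1 = −153·1099 + 331·508
1 = 331·42270 − 12731·1099
So 1099·(-12731) ≡ 1 (mod 42270), and -12731 ≡ 29539 (mod 42270).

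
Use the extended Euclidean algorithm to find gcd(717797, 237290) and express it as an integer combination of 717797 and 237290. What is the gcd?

1

Euclidean algorithm:
717797 = 3*237290 + 5927
237290 = 40*5927 + 210
5927 = 28*210 + 47
210 = 4*47 + 22
47 = 2*22 + 3
22 = 7*3 + 1
3 = 3*1 + 0
gcd(717797, 237290) = 1.
Back-substituting:
1 = 22 − 7·3
1 = −7·47 + 15·22
1 = 15·210 − 67·47
1 = −67·5927 + 1891·210
1 = 1891·237290 − 75707·5927
1 = −75707·717797 + 229012·237290
So 1 = (-75707)·717797 + (229012)·237290.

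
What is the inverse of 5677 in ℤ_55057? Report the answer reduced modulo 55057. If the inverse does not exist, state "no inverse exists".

gcd(55057, 5677) by repeated division:
55057 = 9*5677 + 3964
5677 = 1*3964 + 1713
3964 = 2*1713 + 538
1713 = 3*538 + 99
538 = 5*99 + 43
99 = 2*43 + 13
43 = 3*13 + 4
13 = 3*4 + 1
4 = 4*1 + 0
The gcd is 1. Working backward:
1 = 13 − 3·4
1 = −3·43 + 10·13
1 = 10·99 − 23·43
1 = −23·538 + 125·99
1 = 125·1713 − 398·538
1 = −398·3964 + 921·1713
1 = 921·5677 − 1319·3964
1 = −1319·55057 + 12792·5677
So 5677·12792 ≡ 1 (mod 55057).

12792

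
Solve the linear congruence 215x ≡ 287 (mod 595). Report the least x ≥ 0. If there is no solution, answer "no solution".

gcd(215, 595):
595 = 2*215 + 165
215 = 1*165 + 50
165 = 3*50 + 15
50 = 3*15 + 5
15 = 3*5 + 0
gcd = 5, but 5 ∤ 287, so the congruence has no solution.

no solution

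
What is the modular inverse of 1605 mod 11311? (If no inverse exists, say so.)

2530

Extended Euclidean algorithm:
11311 = 7·1605 + 76
1605 = 21·76 + 9
76 = 8·9 + 4
9 = 2·4 + 1
4 = 4·1 + 0
Since gcd(1605, 11311) = 1, back-substitute to write 1 as a combination:
1 = 9 − 2·4
1 = −2·76 + 17·9
1 = 17·1605 − 359·76
1 = −359·11311 + 2530·1605
So 1605·2530 ≡ 1 (mod 11311).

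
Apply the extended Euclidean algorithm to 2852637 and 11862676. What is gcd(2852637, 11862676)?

Apply Euclid's algorithm to 11862676 and 2852637:
11862676 = 4*2852637 + 452128
2852637 = 6*452128 + 139869
452128 = 3*139869 + 32521
139869 = 4*32521 + 9785
32521 = 3*9785 + 3166
9785 = 3*3166 + 287
3166 = 11*287 + 9
287 = 31*9 + 8
9 = 1*8 + 1
8 = 8*1 + 0
gcd(2852637, 11862676) = 1.
Back-substituting:
1 = 9 − 8
1 = −287 + 32·9
1 = 32·3166 − 353·287
1 = −353·9785 + 1091·3166
1 = 1091·32521 − 3626·9785
1 = −3626·139869 + 15595·32521
1 = 15595·452128 − 50411·139869
1 = −50411·2852637 + 318061·452128
1 = 318061·11862676 − 1322655·2852637
So 1 = (318061)·11862676 + (-1322655)·2852637.

1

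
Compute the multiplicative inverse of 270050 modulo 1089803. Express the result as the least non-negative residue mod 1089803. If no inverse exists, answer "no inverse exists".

Compute gcd(270050, 1089803):
1089803 = 4·270050 + 9603
270050 = 28·9603 + 1166
9603 = 8·1166 + 275
1166 = 4·275 + 66
275 = 4·66 + 11
66 = 6·11 + 0
Since gcd = 11 > 1, 270050 is not a unit mod 1089803.

no inverse exists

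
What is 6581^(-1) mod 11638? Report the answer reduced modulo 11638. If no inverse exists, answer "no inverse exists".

Extended Euclidean algorithm:
11638 = 1*6581 + 5057
6581 = 1*5057 + 1524
5057 = 3*1524 + 485
1524 = 3*485 + 69
485 = 7*69 + 2
69 = 34*2 + 1
2 = 2*1 + 0
Since gcd(6581, 11638) = 1, back-substitute to write 1 as a combination:
1 = 69 − 34·2
1 = −34·485 + 239·69
1 = 239·1524 − 751·485
1 = −751·5057 + 2492·1524
1 = 2492·6581 − 3243·5057
1 = −3243·11638 + 5735·6581
So 6581·5735 ≡ 1 (mod 11638).

5735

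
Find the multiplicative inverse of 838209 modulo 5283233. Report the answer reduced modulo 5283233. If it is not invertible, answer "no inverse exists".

4196898

gcd(5283233, 838209) by repeated division:
5283233 = 6·838209 + 253979
838209 = 3·253979 + 76272
253979 = 3·76272 + 25163
76272 = 3·25163 + 783
25163 = 32·783 + 107
783 = 7·107 + 34
107 = 3·34 + 5
34 = 6·5 + 4
5 = 1·4 + 1
4 = 4·1 + 0
The gcd is 1. Working backward:
1 = 5 − 4
1 = −34 + 7·5
1 = 7·107 − 22·34
1 = −22·783 + 161·107
1 = 161·25163 − 5174·783
1 = −5174·76272 + 15683·25163
1 = 15683·253979 − 52223·76272
1 = −52223·838209 + 172352·253979
1 = 172352·5283233 − 1086335·838209
Thus 838209·(-1086335) ≡ 1 (mod 5283233); reducing, -1086335 mod 5283233 = 4196898.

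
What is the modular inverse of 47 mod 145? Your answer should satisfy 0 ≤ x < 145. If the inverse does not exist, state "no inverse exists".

gcd(145, 47) by repeated division:
145 = 3*47 + 4
47 = 11*4 + 3
4 = 1*3 + 1
3 = 3*1 + 0
The gcd is 1. Working backward:
1 = 4 − 3
1 = −47 + 12·4
1 = 12·145 − 37·47
Hence 47⁻¹ ≡ -37 ≡ 108 (mod 145).

108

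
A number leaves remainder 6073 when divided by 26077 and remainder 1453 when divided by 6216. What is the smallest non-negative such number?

146767429

Write x = 6073 + 26077·k. Then 26077·k ≡ 1453 − 6073 ≡ 1596 (mod 6216).
Need 26077⁻¹ mod 6216. Extended Euclid on (6216, 1213):
6216 = 5·1213 + 151
1213 = 8·151 + 5
151 = 30·5 + 1
5 = 5·1 + 0
Back-substitute:
1 = 151 − 30·5
1 = −30·1213 + 241·151
1 = 241·6216 − 1235·1213
26077⁻¹ ≡ 4981 (mod 6216), so k ≡ 4981·1596 ≡ 5628 (mod 6216).
x = 6073 + 26077·5628 = 146767429.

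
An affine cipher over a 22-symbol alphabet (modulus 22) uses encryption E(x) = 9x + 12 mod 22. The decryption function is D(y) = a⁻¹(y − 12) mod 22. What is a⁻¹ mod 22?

5

Extended Euclidean algorithm:
22 = 2×9 + 4
9 = 2×4 + 1
4 = 4×1 + 0
gcd = 1, so the inverse exists. Back-substitute:
1 = 9 − 2·4
1 = −2·22 + 5·9
So 9·5 ≡ 1 (mod 22).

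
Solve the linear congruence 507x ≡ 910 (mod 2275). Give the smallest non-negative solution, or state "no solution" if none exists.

First find gcd(507, 2275):
2275 = 4×507 + 247
507 = 2×247 + 13
247 = 19×13 + 0
gcd = 13 and 13 | 910, so solutions exist. Divide through by 13: 39x ≡ 70 (mod 175).
Now find 39⁻¹ mod 175:
175 = 4*39 + 19
39 = 2*19 + 1
19 = 19*1 + 0
Back-substitute:
1 = 39 − 2·19
1 = −2·175 + 9·39
So 39⁻¹ ≡ 9 (mod 175).
Then x ≡ 9·70 ≡ 105 (mod 175); the smallest non-negative solution is x = 105.

105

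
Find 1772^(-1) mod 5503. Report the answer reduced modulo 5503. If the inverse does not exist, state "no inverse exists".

4885

gcd(5503, 1772) by repeated division:
5503 = 3×1772 + 187
1772 = 9×187 + 89
187 = 2×89 + 9
89 = 9×9 + 8
9 = 1×8 + 1
8 = 8×1 + 0
Since gcd(1772, 5503) = 1, back-substitute to write 1 as a combination:
1 = 9 − 8
1 = −89 + 10·9
1 = 10·187 − 21·89
1 = −21·1772 + 199·187
1 = 199·5503 − 618·1772
So 1772·(-618) ≡ 1 (mod 5503), and -618 ≡ 4885 (mod 5503).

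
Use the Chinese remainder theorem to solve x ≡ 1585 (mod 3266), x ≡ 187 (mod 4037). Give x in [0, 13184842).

Write x = 1585 + 3266·k. Then 3266·k ≡ 187 − 1585 ≡ 2639 (mod 4037).
Need 3266⁻¹ mod 4037. Extended Euclid on (4037, 3266):
4037 = 1*3266 + 771
3266 = 4*771 + 182
771 = 4*182 + 43
182 = 4*43 + 10
43 = 4*10 + 3
10 = 3*3 + 1
3 = 3*1 + 0
Back-substitute:
1 = 10 − 3·3
1 = −3·43 + 13·10
1 = 13·182 − 55·43
1 = −55·771 + 233·182
1 = 233·3266 − 987·771
1 = −987·4037 + 1220·3266
3266⁻¹ ≡ 1220 (mod 4037), so k ≡ 1220·2639 ≡ 2091 (mod 4037).
x = 1585 + 3266·2091 = 6830791.

6830791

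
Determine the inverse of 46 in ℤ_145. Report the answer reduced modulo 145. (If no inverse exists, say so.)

gcd(145, 46) by repeated division:
145 = 3*46 + 7
46 = 6*7 + 4
7 = 1*4 + 3
4 = 1*3 + 1
3 = 3*1 + 0
Since gcd(46, 145) = 1, back-substitute to write 1 as a combination:
1 = 4 − 3
1 = −7 + 2·4
1 = 2·46 − 13·7
1 = −13·145 + 41·46
So 46·41 ≡ 1 (mod 145).

41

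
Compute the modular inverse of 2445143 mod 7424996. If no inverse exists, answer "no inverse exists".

7239883

Extended Euclidean algorithm:
7424996 = 3×2445143 + 89567
2445143 = 27×89567 + 26834
89567 = 3×26834 + 9065
26834 = 2×9065 + 8704
9065 = 1×8704 + 361
8704 = 24×361 + 40
361 = 9×40 + 1
40 = 40×1 + 0
The gcd is 1. Working backward:
1 = 361 − 9·40
1 = −9·8704 + 217·361
1 = 217·9065 − 226·8704
1 = −226·26834 + 669·9065
1 = 669·89567 − 2233·26834
1 = −2233·2445143 + 60960·89567
1 = 60960·7424996 − 185113·2445143
So 2445143·(-185113) ≡ 1 (mod 7424996), and -185113 ≡ 7239883 (mod 7424996).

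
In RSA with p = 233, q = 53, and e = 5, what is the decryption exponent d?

φ(n) = (p−1)(q−1) = 232·52 = 12064.
Need d with 5·d ≡ 1 (mod 12064). Apply the extended Euclidean algorithm:
12064 = 2412*5 + 4
5 = 1*4 + 1
4 = 4*1 + 0
Back-substitute:
1 = 5 − 4
1 = −12064 + 2413·5
So 5·2413 ≡ 1 (mod 12064), hence d = 2413.

2413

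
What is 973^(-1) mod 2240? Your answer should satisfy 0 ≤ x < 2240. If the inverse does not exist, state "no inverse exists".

Euclidean algorithm on 2240, 973:
2240 = 2*973 + 294
973 = 3*294 + 91
294 = 3*91 + 21
91 = 4*21 + 7
21 = 3*7 + 0
gcd(973, 2240) = 7 ≠ 1, so 973 has no multiplicative inverse modulo 2240.

no inverse exists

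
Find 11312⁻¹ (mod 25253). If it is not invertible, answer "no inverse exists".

Run Euclid on (25253, 11312):
25253 = 2×11312 + 2629
11312 = 4×2629 + 796
2629 = 3×796 + 241
796 = 3×241 + 73
241 = 3×73 + 22
73 = 3×22 + 7
22 = 3×7 + 1
7 = 7×1 + 0
gcd = 1, so the inverse exists. Back-substitute:
1 = 22 − 3·7
1 = −3·73 + 10·22
1 = 10·241 − 33·73
1 = −33·796 + 109·241
1 = 109·2629 − 360·796
1 = −360·11312 + 1549·2629
1 = 1549·25253 − 3458·11312
So 11312·(-3458) ≡ 1 (mod 25253), and -3458 ≡ 21795 (mod 25253).

21795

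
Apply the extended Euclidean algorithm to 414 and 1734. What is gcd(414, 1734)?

Repeated division:
1734 = 4*414 + 78
414 = 5*78 + 24
78 = 3*24 + 6
24 = 4*6 + 0
gcd(414, 1734) = 6.
Express as a combination:
6 = 78 − 3·24
6 = −3·414 + 16·78
6 = 16·1734 − 67·414
So 6 = (16)·1734 + (-67)·414.

6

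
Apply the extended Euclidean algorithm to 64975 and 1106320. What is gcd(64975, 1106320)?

Repeated division:
1106320 = 17×64975 + 1745
64975 = 37×1745 + 410
1745 = 4×410 + 105
410 = 3×105 + 95
105 = 1×95 + 10
95 = 9×10 + 5
10 = 2×5 + 0
gcd(64975, 1106320) = 5.
Express as a combination:
5 = 95 − 9·10
5 = −9·105 + 10·95
5 = 10·410 − 39·105
5 = −39·1745 + 166·410
5 = 166·64975 − 6181·1745
5 = −6181·1106320 + 105243·64975
So 5 = (-6181)·1106320 + (105243)·64975.

5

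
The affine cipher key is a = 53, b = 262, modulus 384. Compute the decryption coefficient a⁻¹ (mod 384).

29

gcd(384, 53) by repeated division:
384 = 7·53 + 13
53 = 4·13 + 1
13 = 13·1 + 0
gcd = 1, so the inverse exists. Back-substitute:
1 = 53 − 4·13
1 = −4·384 + 29·53
So 53·29 ≡ 1 (mod 384).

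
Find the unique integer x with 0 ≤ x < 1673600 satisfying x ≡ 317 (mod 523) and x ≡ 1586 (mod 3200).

1204786

Write x = 317 + 523·k. Then 523·k ≡ 1586 − 317 ≡ 1269 (mod 3200).
Need 523⁻¹ mod 3200. Extended Euclid on (3200, 523):
3200 = 6·523 + 62
523 = 8·62 + 27
62 = 2·27 + 8
27 = 3·8 + 3
8 = 2·3 + 2
3 = 1·2 + 1
2 = 2·1 + 0
Back-substitute:
1 = 3 − 2
1 = −8 + 3·3
1 = 3·27 − 10·8
1 = −10·62 + 23·27
1 = 23·523 − 194·62
1 = −194·3200 + 1187·523
523⁻¹ ≡ 1187 (mod 3200), so k ≡ 1187·1269 ≡ 2303 (mod 3200).
x = 317 + 523·2303 = 1204786.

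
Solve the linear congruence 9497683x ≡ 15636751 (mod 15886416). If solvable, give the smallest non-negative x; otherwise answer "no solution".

First find gcd(9497683, 15886416):
15886416 = 1×9497683 + 6388733
9497683 = 1×6388733 + 3108950
6388733 = 2×3108950 + 170833
3108950 = 18×170833 + 33956
170833 = 5×33956 + 1053
33956 = 32×1053 + 260
1053 = 4×260 + 13
260 = 20×13 + 0
gcd = 13 and 13 | 15636751, so solutions exist. Divide through by 13: 730591x ≡ 1202827 (mod 1222032).
Now find 730591⁻¹ mod 1222032:
1222032 = 1×730591 + 491441
730591 = 1×491441 + 239150
491441 = 2×239150 + 13141
239150 = 18×13141 + 2612
13141 = 5×2612 + 81
2612 = 32×81 + 20
81 = 4×20 + 1
20 = 20×1 + 0
Back-substitute:
1 = 81 − 4·20
1 = −4·2612 + 129·81
1 = 129·13141 − 649·2612
1 = −649·239150 + 11811·13141
1 = 11811·491441 − 24271·239150
1 = −24271·730591 + 36082·491441
1 = 36082·1222032 − 60353·730591
So 730591·(-60353) ≡ 1 (mod 1222032), i.e. 730591⁻¹ ≡ 1161679.
Then x ≡ 1161679·1202827 ≡ 593029 (mod 1222032); the smallest non-negative solution is x = 593029.

593029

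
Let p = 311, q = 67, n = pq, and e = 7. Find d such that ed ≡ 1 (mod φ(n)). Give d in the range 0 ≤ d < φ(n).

φ(n) = (p−1)(q−1) = 310·66 = 20460.
Need d with 7·d ≡ 1 (mod 20460). Apply the extended Euclidean algorithm:
20460 = 2922×7 + 6
7 = 1×6 + 1
6 = 6×1 + 0
Back-substitute:
1 = 7 − 6
1 = −20460 + 2923·7
So 7·2923 ≡ 1 (mod 20460), hence d = 2923.

2923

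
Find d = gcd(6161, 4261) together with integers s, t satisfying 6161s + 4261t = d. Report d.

1

Euclidean algorithm:
6161 = 1·4261 + 1900
4261 = 2·1900 + 461
1900 = 4·461 + 56
461 = 8·56 + 13
56 = 4·13 + 4
13 = 3·4 + 1
4 = 4·1 + 0
gcd(6161, 4261) = 1.
Back-substituting:
1 = 13 − 3·4
1 = −3·56 + 13·13
1 = 13·461 − 107·56
1 = −107·1900 + 441·461
1 = 441·4261 − 989·1900
1 = −989·6161 + 1430·4261
So 1 = (-989)·6161 + (1430)·4261.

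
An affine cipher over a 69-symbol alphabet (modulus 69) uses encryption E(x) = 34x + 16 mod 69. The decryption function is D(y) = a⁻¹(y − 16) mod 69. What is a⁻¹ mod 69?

67

Apply the Euclidean algorithm to 69 and 34:
69 = 2×34 + 1
34 = 34×1 + 0
Since gcd(34, 69) = 1, back-substitute to write 1 as a combination:
1 = 69 − 2·34
Hence 34⁻¹ ≡ -2 ≡ 67 (mod 69).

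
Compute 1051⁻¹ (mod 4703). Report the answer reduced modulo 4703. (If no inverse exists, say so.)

Apply the Euclidean algorithm to 4703 and 1051:
4703 = 4·1051 + 499
1051 = 2·499 + 53
499 = 9·53 + 22
53 = 2·22 + 9
22 = 2·9 + 4
9 = 2·4 + 1
4 = 4·1 + 0
Since gcd(1051, 4703) = 1, back-substitute to write 1 as a combination:
1 = 9 − 2·4
1 = −2·22 + 5·9
1 = 5·53 − 12·22
1 = −12·499 + 113·53
1 = 113·1051 − 238·499
1 = −238·4703 + 1065·1051
So 1051·1065 ≡ 1 (mod 4703).

1065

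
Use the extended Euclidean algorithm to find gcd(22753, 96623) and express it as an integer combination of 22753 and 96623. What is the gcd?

1

Euclidean algorithm:
96623 = 4×22753 + 5611
22753 = 4×5611 + 309
5611 = 18×309 + 49
309 = 6×49 + 15
49 = 3×15 + 4
15 = 3×4 + 3
4 = 1×3 + 1
3 = 3×1 + 0
gcd(22753, 96623) = 1.
Working backward:
1 = 4 − 3
1 = −15 + 4·4
1 = 4·49 − 13·15
1 = −13·309 + 82·49
1 = 82·5611 − 1489·309
1 = −1489·22753 + 6038·5611
1 = 6038·96623 − 25641·22753
So 1 = (6038)·96623 + (-25641)·22753.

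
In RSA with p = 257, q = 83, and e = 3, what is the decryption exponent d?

φ(n) = (p−1)(q−1) = 256·82 = 20992.
Need d with 3·d ≡ 1 (mod 20992). Apply the extended Euclidean algorithm:
20992 = 6997*3 + 1
3 = 3*1 + 0
Back-substitute:
1 = 20992 − 6997·3
So 3·(-6997) ≡ 1 (mod 20992), hence d ≡ -6997 ≡ 13995 (mod 20992).

13995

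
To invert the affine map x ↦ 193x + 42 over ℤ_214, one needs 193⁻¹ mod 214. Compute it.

Run Euclid on (214, 193):
214 = 1·193 + 21
193 = 9·21 + 4
21 = 5·4 + 1
4 = 4·1 + 0
gcd = 1, so the inverse exists. Back-substitute:
1 = 21 − 5·4
1 = −5·193 + 46·21
1 = 46·214 − 51·193
Hence 193⁻¹ ≡ -51 ≡ 163 (mod 214).

163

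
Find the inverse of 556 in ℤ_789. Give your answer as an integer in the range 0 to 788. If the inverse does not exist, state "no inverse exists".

640

gcd(789, 556) by repeated division:
789 = 1×556 + 233
556 = 2×233 + 90
233 = 2×90 + 53
90 = 1×53 + 37
53 = 1×37 + 16
37 = 2×16 + 5
16 = 3×5 + 1
5 = 5×1 + 0
Since gcd(556, 789) = 1, back-substitute to write 1 as a combination:
1 = 16 − 3·5
1 = −3·37 + 7·16
1 = 7·53 − 10·37
1 = −10·90 + 17·53
1 = 17·233 − 44·90
1 = −44·556 + 105·233
1 = 105·789 − 149·556
Thus 556·(-149) ≡ 1 (mod 789); reducing, -149 mod 789 = 640.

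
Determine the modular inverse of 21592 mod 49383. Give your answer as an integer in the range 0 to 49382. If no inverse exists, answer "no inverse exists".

24337

gcd(49383, 21592) by repeated division:
49383 = 2*21592 + 6199
21592 = 3*6199 + 2995
6199 = 2*2995 + 209
2995 = 14*209 + 69
209 = 3*69 + 2
69 = 34*2 + 1
2 = 2*1 + 0
The gcd is 1. Working backward:
1 = 69 − 34·2
1 = −34·209 + 103·69
1 = 103·2995 − 1476·209
1 = −1476·6199 + 3055·2995
1 = 3055·21592 − 10641·6199
1 = −10641·49383 + 24337·21592
So 21592·24337 ≡ 1 (mod 49383).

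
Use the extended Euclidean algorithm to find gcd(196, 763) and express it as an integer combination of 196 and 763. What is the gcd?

Euclidean algorithm:
763 = 3×196 + 175
196 = 1×175 + 21
175 = 8×21 + 7
21 = 3×7 + 0
gcd(196, 763) = 7.
Express as a combination:
7 = 175 − 8·21
7 = −8·196 + 9·175
7 = 9·763 − 35·196
So 7 = (9)·763 + (-35)·196.

7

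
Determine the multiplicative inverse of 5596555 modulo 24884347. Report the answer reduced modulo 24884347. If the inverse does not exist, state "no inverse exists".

Apply the Euclidean algorithm to 24884347 and 5596555:
24884347 = 4×5596555 + 2498127
5596555 = 2×2498127 + 600301
2498127 = 4×600301 + 96923
600301 = 6×96923 + 18763
96923 = 5×18763 + 3108
18763 = 6×3108 + 115
3108 = 27×115 + 3
115 = 38×3 + 1
3 = 3×1 + 0
The gcd is 1. Working backward:
1 = 115 − 38·3
1 = −38·3108 + 1027·115
1 = 1027·18763 − 6200·3108
1 = −6200·96923 + 32027·18763
1 = 32027·600301 − 198362·96923
1 = −198362·2498127 + 825475·600301
1 = 825475·5596555 − 1849312·2498127
1 = −1849312·24884347 + 8222723·5596555
So 5596555·8222723 ≡ 1 (mod 24884347).

8222723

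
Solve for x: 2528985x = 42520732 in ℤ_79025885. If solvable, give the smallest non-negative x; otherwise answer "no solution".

no solution

gcd(2528985, 79025885):
79025885 = 31·2528985 + 627350
2528985 = 4·627350 + 19585
627350 = 32·19585 + 630
19585 = 31·630 + 55
630 = 11·55 + 25
55 = 2·25 + 5
25 = 5·5 + 0
gcd = 5, but 5 ∤ 42520732, so the congruence has no solution.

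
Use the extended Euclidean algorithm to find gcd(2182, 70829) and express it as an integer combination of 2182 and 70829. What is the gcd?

1

Repeated division:
70829 = 32*2182 + 1005
2182 = 2*1005 + 172
1005 = 5*172 + 145
172 = 1*145 + 27
145 = 5*27 + 10
27 = 2*10 + 7
10 = 1*7 + 3
7 = 2*3 + 1
3 = 3*1 + 0
gcd(2182, 70829) = 1.
Back-substituting:
1 = 7 − 2·3
1 = −2·10 + 3·7
1 = 3·27 − 8·10
1 = −8·145 + 43·27
1 = 43·172 − 51·145
1 = −51·1005 + 298·172
1 = 298·2182 − 647·1005
1 = −647·70829 + 21002·2182
So 1 = (-647)·70829 + (21002)·2182.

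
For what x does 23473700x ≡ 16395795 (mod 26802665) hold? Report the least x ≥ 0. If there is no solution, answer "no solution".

First find gcd(23473700, 26802665):
26802665 = 1·23473700 + 3328965
23473700 = 7·3328965 + 170945
3328965 = 19·170945 + 81010
170945 = 2·81010 + 8925
81010 = 9·8925 + 685
8925 = 13·685 + 20
685 = 34·20 + 5
20 = 4·5 + 0
gcd = 5 and 5 | 16395795, so solutions exist. Divide through by 5: 4694740x ≡ 3279159 (mod 5360533).
Now find 4694740⁻¹ mod 5360533:
5360533 = 1*4694740 + 665793
4694740 = 7*665793 + 34189
665793 = 19*34189 + 16202
34189 = 2*16202 + 1785
16202 = 9*1785 + 137
1785 = 13*137 + 4
137 = 34*4 + 1
4 = 4*1 + 0
Back-substitute:
1 = 137 − 34·4
1 = −34·1785 + 443·137
1 = 443·16202 − 4021·1785
1 = −4021·34189 + 8485·16202
1 = 8485·665793 − 165236·34189
1 = −165236·4694740 + 1165137·665793
1 = 1165137·5360533 − 1330373·4694740
So 4694740·(-1330373) ≡ 1 (mod 5360533), i.e. 4694740⁻¹ ≡ 4030160.
Then x ≡ 4030160·3279159 ≡ 4369753 (mod 5360533); the smallest non-negative solution is x = 4369753.

4369753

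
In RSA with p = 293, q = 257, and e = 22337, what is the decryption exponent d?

50369

φ(n) = (p−1)(q−1) = 292·256 = 74752.
Need d with 22337·d ≡ 1 (mod 74752). Apply the extended Euclidean algorithm:
74752 = 3·22337 + 7741
22337 = 2·7741 + 6855
7741 = 1·6855 + 886
6855 = 7·886 + 653
886 = 1·653 + 233
653 = 2·233 + 187
233 = 1·187 + 46
187 = 4·46 + 3
46 = 15·3 + 1
3 = 3·1 + 0
Back-substitute:
1 = 46 − 15·3
1 = −15·187 + 61·46
1 = 61·233 − 76·187
1 = −76·653 + 213·233
1 = 213·886 − 289·653
1 = −289·6855 + 2236·886
1 = 2236·7741 − 2525·6855
1 = −2525·22337 + 7286·7741
1 = 7286·74752 − 24383·22337
So 22337·(-24383) ≡ 1 (mod 74752), hence d ≡ -24383 ≡ 50369 (mod 74752).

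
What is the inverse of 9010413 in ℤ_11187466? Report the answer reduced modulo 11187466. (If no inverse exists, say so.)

10651195

Run Euclid on (11187466, 9010413):
11187466 = 1·9010413 + 2177053
9010413 = 4·2177053 + 302201
2177053 = 7·302201 + 61646
302201 = 4·61646 + 55617
61646 = 1·55617 + 6029
55617 = 9·6029 + 1356
6029 = 4·1356 + 605
1356 = 2·605 + 146
605 = 4·146 + 21
146 = 6·21 + 20
21 = 1·20 + 1
20 = 20·1 + 0
gcd = 1, so the inverse exists. Back-substitute:
1 = 21 − 20
1 = −146 + 7·21
1 = 7·605 − 29·146
1 = −29·1356 + 65·605
1 = 65·6029 − 289·1356
1 = −289·55617 + 2666·6029
1 = 2666·61646 − 2955·55617
1 = −2955·302201 + 14486·61646
1 = 14486·2177053 − 104357·302201
1 = −104357·9010413 + 431914·2177053
1 = 431914·11187466 − 536271·9010413
Thus 9010413·(-536271) ≡ 1 (mod 11187466); reducing, -536271 mod 11187466 = 10651195.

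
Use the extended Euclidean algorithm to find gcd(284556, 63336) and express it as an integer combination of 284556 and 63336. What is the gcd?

Repeated division:
284556 = 4*63336 + 31212
63336 = 2*31212 + 912
31212 = 34*912 + 204
912 = 4*204 + 96
204 = 2*96 + 12
96 = 8*12 + 0
gcd(284556, 63336) = 12.
Express as a combination:
12 = 204 − 2·96
12 = −2·912 + 9·204
12 = 9·31212 − 308·912
12 = −308·63336 + 625·31212
12 = 625·284556 − 2808·63336
So 12 = (625)·284556 + (-2808)·63336.

12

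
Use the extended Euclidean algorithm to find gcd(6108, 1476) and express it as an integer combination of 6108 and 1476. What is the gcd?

Apply Euclid's algorithm to 6108 and 1476:
6108 = 4·1476 + 204
1476 = 7·204 + 48
204 = 4·48 + 12
48 = 4·12 + 0
gcd(6108, 1476) = 12.
Back-substituting:
12 = 204 − 4·48
12 = −4·1476 + 29·204
12 = 29·6108 − 120·1476
So 12 = (29)·6108 + (-120)·1476.

12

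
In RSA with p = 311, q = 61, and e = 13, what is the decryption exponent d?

12877

φ(n) = (p−1)(q−1) = 310·60 = 18600.
Need d with 13·d ≡ 1 (mod 18600). Apply the extended Euclidean algorithm:
18600 = 1430·13 + 10
13 = 1·10 + 3
10 = 3·3 + 1
3 = 3·1 + 0
Back-substitute:
1 = 10 − 3·3
1 = −3·13 + 4·10
1 = 4·18600 − 5723·13
So 13·(-5723) ≡ 1 (mod 18600), hence d ≡ -5723 ≡ 12877 (mod 18600).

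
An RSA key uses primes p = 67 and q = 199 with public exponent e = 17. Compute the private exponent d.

5381

φ(n) = (p−1)(q−1) = 66·198 = 13068.
Need d with 17·d ≡ 1 (mod 13068). Apply the extended Euclidean algorithm:
13068 = 768×17 + 12
17 = 1×12 + 5
12 = 2×5 + 2
5 = 2×2 + 1
2 = 2×1 + 0
Back-substitute:
1 = 5 − 2·2
1 = −2·12 + 5·5
1 = 5·17 − 7·12
1 = −7·13068 + 5381·17
So 17·5381 ≡ 1 (mod 13068), hence d = 5381.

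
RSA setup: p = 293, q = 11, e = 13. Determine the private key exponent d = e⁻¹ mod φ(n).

1797

φ(n) = (p−1)(q−1) = 292·10 = 2920.
Need d with 13·d ≡ 1 (mod 2920). Apply the extended Euclidean algorithm:
2920 = 224*13 + 8
13 = 1*8 + 5
8 = 1*5 + 3
5 = 1*3 + 2
3 = 1*2 + 1
2 = 2*1 + 0
Back-substitute:
1 = 3 − 2
1 = −5 + 2·3
1 = 2·8 − 3·5
1 = −3·13 + 5·8
1 = 5·2920 − 1123·13
So 13·(-1123) ≡ 1 (mod 2920), hence d ≡ -1123 ≡ 1797 (mod 2920).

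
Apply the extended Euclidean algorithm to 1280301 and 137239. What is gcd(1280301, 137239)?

1

Repeated division:
1280301 = 9×137239 + 45150
137239 = 3×45150 + 1789
45150 = 25×1789 + 425
1789 = 4×425 + 89
425 = 4×89 + 69
89 = 1×69 + 20
69 = 3×20 + 9
20 = 2×9 + 2
9 = 4×2 + 1
2 = 2×1 + 0
gcd(1280301, 137239) = 1.
Working backward:
1 = 9 − 4·2
1 = −4·20 + 9·9
1 = 9·69 − 31·20
1 = −31·89 + 40·69
1 = 40·425 − 191·89
1 = −191·1789 + 804·425
1 = 804·45150 − 20291·1789
1 = −20291·137239 + 61677·45150
1 = 61677·1280301 − 575384·137239
So 1 = (61677)·1280301 + (-575384)·137239.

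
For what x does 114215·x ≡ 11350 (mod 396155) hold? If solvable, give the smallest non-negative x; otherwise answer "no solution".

28532

First find gcd(114215, 396155):
396155 = 3×114215 + 53510
114215 = 2×53510 + 7195
53510 = 7×7195 + 3145
7195 = 2×3145 + 905
3145 = 3×905 + 430
905 = 2×430 + 45
430 = 9×45 + 25
45 = 1×25 + 20
25 = 1×20 + 5
20 = 4×5 + 0
gcd = 5 and 5 | 11350, so solutions exist. Divide through by 5: 22843x ≡ 2270 (mod 79231).
Now find 22843⁻¹ mod 79231:
79231 = 3·22843 + 10702
22843 = 2·10702 + 1439
10702 = 7·1439 + 629
1439 = 2·629 + 181
629 = 3·181 + 86
181 = 2·86 + 9
86 = 9·9 + 5
9 = 1·5 + 4
5 = 1·4 + 1
4 = 4·1 + 0
Back-substitute:
1 = 5 − 4
1 = −9 + 2·5
1 = 2·86 − 19·9
1 = −19·181 + 40·86
1 = 40·629 − 139·181
1 = −139·1439 + 318·629
1 = 318·10702 − 2365·1439
1 = −2365·22843 + 5048·10702
1 = 5048·79231 − 17509·22843
So 22843·(-17509) ≡ 1 (mod 79231), i.e. 22843⁻¹ ≡ 61722.
Then x ≡ 61722·2270 ≡ 28532 (mod 79231); the smallest non-negative solution is x = 28532.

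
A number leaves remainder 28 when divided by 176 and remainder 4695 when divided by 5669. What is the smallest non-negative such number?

826700

Write x = 28 + 176·k. Then 176·k ≡ 4695 − 28 ≡ 4667 (mod 5669).
Need 176⁻¹ mod 5669. Extended Euclid on (5669, 176):
5669 = 32·176 + 37
176 = 4·37 + 28
37 = 1·28 + 9
28 = 3·9 + 1
9 = 9·1 + 0
Back-substitute:
1 = 28 − 3·9
1 = −3·37 + 4·28
1 = 4·176 − 19·37
1 = −19·5669 + 612·176
176⁻¹ ≡ 612 (mod 5669), so k ≡ 612·4667 ≡ 4697 (mod 5669).
x = 28 + 176·4697 = 826700.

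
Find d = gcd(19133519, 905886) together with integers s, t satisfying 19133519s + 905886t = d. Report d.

Apply Euclid's algorithm to 19133519 and 905886:
19133519 = 21·905886 + 109913
905886 = 8·109913 + 26582
109913 = 4·26582 + 3585
26582 = 7·3585 + 1487
3585 = 2·1487 + 611
1487 = 2·611 + 265
611 = 2·265 + 81
265 = 3·81 + 22
81 = 3·22 + 15
22 = 1·15 + 7
15 = 2·7 + 1
7 = 7·1 + 0
gcd(19133519, 905886) = 1.
Express as a combination:
1 = 15 − 2·7
1 = −2·22 + 3·15
1 = 3·81 − 11·22
1 = −11·265 + 36·81
1 = 36·611 − 83·265
1 = −83·1487 + 202·611
1 = 202·3585 − 487·1487
1 = −487·26582 + 3611·3585
1 = 3611·109913 − 14931·26582
1 = −14931·905886 + 123059·109913
1 = 123059·19133519 − 2599170·905886
So 1 = (123059)·19133519 + (-2599170)·905886.

1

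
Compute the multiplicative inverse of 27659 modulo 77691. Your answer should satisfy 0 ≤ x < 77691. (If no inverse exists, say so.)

Run Euclid on (77691, 27659):
77691 = 2×27659 + 22373
27659 = 1×22373 + 5286
22373 = 4×5286 + 1229
5286 = 4×1229 + 370
1229 = 3×370 + 119
370 = 3×119 + 13
119 = 9×13 + 2
13 = 6×2 + 1
2 = 2×1 + 0
gcd = 1, so the inverse exists. Back-substitute:
1 = 13 − 6·2
1 = −6·119 + 55·13
1 = 55·370 − 171·119
1 = −171·1229 + 568·370
1 = 568·5286 − 2443·1229
1 = −2443·22373 + 10340·5286
1 = 10340·27659 − 12783·22373
1 = −12783·77691 + 35906·27659
So 27659·35906 ≡ 1 (mod 77691).

35906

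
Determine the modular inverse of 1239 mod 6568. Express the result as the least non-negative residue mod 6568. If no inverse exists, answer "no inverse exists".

4543

Apply the Euclidean algorithm to 6568 and 1239:
6568 = 5×1239 + 373
1239 = 3×373 + 120
373 = 3×120 + 13
120 = 9×13 + 3
13 = 4×3 + 1
3 = 3×1 + 0
gcd = 1, so the inverse exists. Back-substitute:
1 = 13 − 4·3
1 = −4·120 + 37·13
1 = 37·373 − 115·120
1 = −115·1239 + 382·373
1 = 382·6568 − 2025·1239
So 1239·(-2025) ≡ 1 (mod 6568), and -2025 ≡ 4543 (mod 6568).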